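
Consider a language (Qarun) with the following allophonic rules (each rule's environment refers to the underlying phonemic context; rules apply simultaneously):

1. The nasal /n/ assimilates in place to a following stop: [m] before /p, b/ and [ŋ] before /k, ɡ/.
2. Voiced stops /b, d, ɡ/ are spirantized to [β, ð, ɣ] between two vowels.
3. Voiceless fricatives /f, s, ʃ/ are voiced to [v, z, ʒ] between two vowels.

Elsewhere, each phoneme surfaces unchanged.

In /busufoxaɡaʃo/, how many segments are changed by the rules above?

4

Segments that undergo a rule: /s/ → [z] (rule 3); /f/ → [v] (rule 3); /ɡ/ → [ɣ] (rule 2); /ʃ/ → [ʒ] (rule 3).
All other segments surface unchanged.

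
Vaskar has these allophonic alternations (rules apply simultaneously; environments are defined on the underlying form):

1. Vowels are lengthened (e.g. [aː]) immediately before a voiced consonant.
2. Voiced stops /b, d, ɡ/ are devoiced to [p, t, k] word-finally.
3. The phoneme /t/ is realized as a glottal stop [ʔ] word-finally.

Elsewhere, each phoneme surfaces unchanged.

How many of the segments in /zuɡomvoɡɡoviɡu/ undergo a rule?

Segments that undergo a rule: /u/ → [uː] (rule 1); /o/ → [oː] (rule 1); /o/ → [oː] (rule 1); /o/ → [oː] (rule 1); /i/ → [iː] (rule 1).
All other segments surface unchanged.

5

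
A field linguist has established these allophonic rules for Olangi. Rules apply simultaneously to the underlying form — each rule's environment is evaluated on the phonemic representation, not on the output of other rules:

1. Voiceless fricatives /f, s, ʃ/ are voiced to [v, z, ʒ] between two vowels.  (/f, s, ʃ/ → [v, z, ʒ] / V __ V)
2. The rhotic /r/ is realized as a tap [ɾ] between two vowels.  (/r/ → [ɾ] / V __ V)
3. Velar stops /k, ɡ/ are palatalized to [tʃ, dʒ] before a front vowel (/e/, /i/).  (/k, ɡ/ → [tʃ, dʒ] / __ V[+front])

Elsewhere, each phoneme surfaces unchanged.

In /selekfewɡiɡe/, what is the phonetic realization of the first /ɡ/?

[dʒ]

Rule 3 applies to /ɡ/ (between /w/ and /i/: before a front vowel) → [dʒ].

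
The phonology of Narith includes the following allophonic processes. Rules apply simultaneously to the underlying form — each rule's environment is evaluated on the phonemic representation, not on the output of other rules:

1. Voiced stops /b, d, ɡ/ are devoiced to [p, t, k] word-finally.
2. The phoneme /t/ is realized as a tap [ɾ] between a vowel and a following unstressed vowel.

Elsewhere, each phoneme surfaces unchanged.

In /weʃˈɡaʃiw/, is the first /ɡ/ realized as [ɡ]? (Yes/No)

/ɡ/ (between /ʃ/ and /a/) fails the environment for rule 1, so it stays [ɡ].
The actual realization is [ɡ], which matches [ɡ].

Yes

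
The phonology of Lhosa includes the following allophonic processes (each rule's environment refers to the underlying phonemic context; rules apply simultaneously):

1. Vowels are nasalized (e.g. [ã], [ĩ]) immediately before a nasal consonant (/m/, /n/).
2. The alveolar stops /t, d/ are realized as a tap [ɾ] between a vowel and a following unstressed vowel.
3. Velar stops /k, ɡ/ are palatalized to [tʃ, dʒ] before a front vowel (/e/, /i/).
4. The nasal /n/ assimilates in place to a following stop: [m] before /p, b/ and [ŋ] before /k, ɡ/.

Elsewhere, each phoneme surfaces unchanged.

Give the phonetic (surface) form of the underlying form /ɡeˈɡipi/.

/ɡ/ (word-initial) occurs before a front vowel → [dʒ] by rule 3.
/e/ — between /ɡ/ and /ɡ/; rule 1 does not apply here → [e].
Rule 3 applies to /ɡ/ (between /e/ and /i/: before a front vowel) → [dʒ].
/i/ (between /ɡ/ and /p/) fails the environment for rule 1, so it stays [i].
/i/ (word-final) fails the environment for rule 1, so it stays [i].

[dʒeˈdʒipi]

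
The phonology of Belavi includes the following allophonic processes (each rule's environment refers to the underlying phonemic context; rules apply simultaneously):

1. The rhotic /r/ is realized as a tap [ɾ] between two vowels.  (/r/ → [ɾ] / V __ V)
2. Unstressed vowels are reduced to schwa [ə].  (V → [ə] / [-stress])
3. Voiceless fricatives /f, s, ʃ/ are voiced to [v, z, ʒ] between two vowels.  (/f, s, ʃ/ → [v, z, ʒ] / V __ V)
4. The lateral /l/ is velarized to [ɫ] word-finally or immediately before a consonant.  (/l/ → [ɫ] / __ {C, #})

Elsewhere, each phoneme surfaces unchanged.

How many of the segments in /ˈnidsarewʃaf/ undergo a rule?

Segments that undergo a rule: /a/ → [ə] (rule 2); /r/ → [ɾ] (rule 1); /e/ → [ə] (rule 2); /a/ → [ə] (rule 2).
All other segments surface unchanged.

4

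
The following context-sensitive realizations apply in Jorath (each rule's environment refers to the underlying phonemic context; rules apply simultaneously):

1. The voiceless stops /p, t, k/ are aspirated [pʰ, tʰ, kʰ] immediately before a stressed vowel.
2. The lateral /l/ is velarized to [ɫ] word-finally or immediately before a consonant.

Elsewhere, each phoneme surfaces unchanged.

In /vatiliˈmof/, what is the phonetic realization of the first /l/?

[l]

/l/ (between /i/ and /i/) is in the target of rule 2 but the environment (word-finally or immediately before a consonant) is not met → [l].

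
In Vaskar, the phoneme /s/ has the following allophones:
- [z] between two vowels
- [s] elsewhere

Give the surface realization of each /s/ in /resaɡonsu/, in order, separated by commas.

[z], [s]

Occurrence 1 (position 3): between two vowels → [z].
Occurrence 2 (position 8): no conditioning environment matches → elsewhere allophone [s].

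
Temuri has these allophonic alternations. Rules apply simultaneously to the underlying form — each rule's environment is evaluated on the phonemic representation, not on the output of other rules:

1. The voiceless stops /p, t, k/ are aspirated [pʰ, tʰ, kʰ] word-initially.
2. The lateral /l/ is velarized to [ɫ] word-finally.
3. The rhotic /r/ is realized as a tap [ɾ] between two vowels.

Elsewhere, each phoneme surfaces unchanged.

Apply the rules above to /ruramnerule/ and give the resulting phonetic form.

/r/ (word-initial) is in the target of rule 3 but the environment (between two vowels) is not met → [r].
/r/ (between /u/ and /a/) occurs between two vowels → [ɾ] by rule 3.
/r/ (between /e/ and /u/): between two vowels, so rule 3 applies → [ɾ].
/l/ (between /u/ and /e/) is in the target of rule 2 but the environment (word-finally) is not met → [l].

[ruɾamneɾule]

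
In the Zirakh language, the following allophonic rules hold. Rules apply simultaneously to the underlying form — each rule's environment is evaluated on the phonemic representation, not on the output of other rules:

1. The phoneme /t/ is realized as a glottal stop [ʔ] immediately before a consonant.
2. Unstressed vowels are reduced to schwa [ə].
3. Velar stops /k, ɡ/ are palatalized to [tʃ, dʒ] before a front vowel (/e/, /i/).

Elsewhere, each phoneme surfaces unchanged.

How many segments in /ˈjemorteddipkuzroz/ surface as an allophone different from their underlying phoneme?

5

Segments that undergo a rule: /o/ → [ə] (rule 2); /e/ → [ə] (rule 2); /i/ → [ə] (rule 2); /u/ → [ə] (rule 2); /o/ → [ə] (rule 2).
All other segments surface unchanged.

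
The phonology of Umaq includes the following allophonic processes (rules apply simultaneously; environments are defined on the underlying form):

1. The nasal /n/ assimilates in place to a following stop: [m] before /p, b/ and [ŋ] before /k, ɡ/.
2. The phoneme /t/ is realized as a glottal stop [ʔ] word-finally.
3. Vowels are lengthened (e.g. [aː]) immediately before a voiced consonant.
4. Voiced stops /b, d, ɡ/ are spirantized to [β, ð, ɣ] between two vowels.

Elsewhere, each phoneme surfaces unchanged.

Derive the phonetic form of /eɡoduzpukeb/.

[eːɣoːðuːzpukeːb]

Rule 3 applies to /e/ (word-initial: before a voiced consonant) → [eː].
/ɡ/ meets the environment for rule 4 (between two vowels) → [ɣ].
/o/ (between /ɡ/ and /d/): before a voiced consonant, so rule 3 applies → [oː].
/d/ meets the environment for rule 4 (between two vowels) → [ð].
/u/ (between /d/ and /z/) occurs before a voiced consonant → [uː] by rule 3.
/z/ — not in any rule's target class → [z].
/p/ (between /z/ and /u/): no rule targets it → [p].
/u/ (between /p/ and /k/): rule 3 targets it, but not before a voiced consonant → unchanged [u].
/k/ stays [k].
/e/ (between /k/ and /b/) occurs before a voiced consonant → [eː] by rule 3.
/b/ (word-final) is in the target of rule 4 but the environment (between two vowels) is not met → [b].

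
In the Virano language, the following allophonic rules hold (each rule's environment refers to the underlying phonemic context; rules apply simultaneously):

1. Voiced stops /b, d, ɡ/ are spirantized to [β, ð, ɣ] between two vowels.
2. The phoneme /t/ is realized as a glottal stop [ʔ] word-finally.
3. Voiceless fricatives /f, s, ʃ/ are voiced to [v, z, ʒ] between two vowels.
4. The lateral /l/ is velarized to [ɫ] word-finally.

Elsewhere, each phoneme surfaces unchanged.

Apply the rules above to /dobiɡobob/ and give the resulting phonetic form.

/d/ — word-initial; rule 1 does not apply here → [d].
/o/ stays [o].
/b/ (between /o/ and /i/) occurs between two vowels → [β] by rule 1.
/i/ (between /b/ and /ɡ/) is unaffected → [i].
Rule 1 applies to /ɡ/ (between /i/ and /o/: between two vowels) → [ɣ].
/o/ — not in any rule's target class → [o].
/b/ (between /o/ and /o/) occurs between two vowels → [β] by rule 1.
/o/ (between /b/ and /b/) is unaffected → [o].
/b/ (word-final) is in the target of rule 1 but the environment (between two vowels) is not met → [b].

[doβiɣoβob]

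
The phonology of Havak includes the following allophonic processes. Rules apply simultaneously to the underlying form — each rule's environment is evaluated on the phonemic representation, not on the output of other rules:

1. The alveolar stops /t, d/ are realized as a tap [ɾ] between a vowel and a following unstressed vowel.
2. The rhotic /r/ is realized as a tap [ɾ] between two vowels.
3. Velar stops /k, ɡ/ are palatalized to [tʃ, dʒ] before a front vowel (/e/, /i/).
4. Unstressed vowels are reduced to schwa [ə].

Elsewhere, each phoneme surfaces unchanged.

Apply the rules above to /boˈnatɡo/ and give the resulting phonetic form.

[bəˈnatɡə]

/o/ meets the environment for rule 4 (in an unstressed syllable) → [ə].
/a/ (between /n/ and /t/): rule 4 targets it, but not in an unstressed syllable → unchanged [a].
/t/ (between /a/ and /ɡ/) is in the target of rule 1 but the environment (between a vowel and a following unstressed vowel) is not met → [t].
/ɡ/ (between /t/ and /o/): rule 3 targets it, but not before a front vowel → unchanged [ɡ].
/o/ (word-final): in an unstressed syllable, so rule 4 applies → [ə].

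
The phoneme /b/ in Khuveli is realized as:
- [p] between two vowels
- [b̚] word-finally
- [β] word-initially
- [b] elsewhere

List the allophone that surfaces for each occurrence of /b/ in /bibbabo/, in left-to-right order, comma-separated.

[β], [b], [b], [p]

Occurrence 1 (position 1): word-initially → [β].
Occurrence 2 (position 3): no conditioning environment matches → elsewhere allophone [b].
Occurrence 3 (position 4): no conditioning environment matches → elsewhere allophone [b].
Occurrence 4 (position 6): between two vowels → [p].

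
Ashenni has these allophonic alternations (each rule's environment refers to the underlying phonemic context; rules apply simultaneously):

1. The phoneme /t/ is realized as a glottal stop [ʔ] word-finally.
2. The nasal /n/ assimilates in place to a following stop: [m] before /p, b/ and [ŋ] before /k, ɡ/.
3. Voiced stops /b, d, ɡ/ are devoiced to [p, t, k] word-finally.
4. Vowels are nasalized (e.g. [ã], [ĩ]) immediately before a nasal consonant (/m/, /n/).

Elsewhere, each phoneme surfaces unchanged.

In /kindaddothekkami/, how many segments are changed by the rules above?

2

Segments that undergo a rule: /i/ → [ĩ] (rule 4); /a/ → [ã] (rule 4).
All other segments surface unchanged.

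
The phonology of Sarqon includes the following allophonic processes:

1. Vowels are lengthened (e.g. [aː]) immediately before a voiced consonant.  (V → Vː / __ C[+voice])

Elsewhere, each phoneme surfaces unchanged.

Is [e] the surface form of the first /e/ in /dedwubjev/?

No

/e/ — between /d/ and /d/, before a voiced consonant — surfaces as [eː] (rule 1).
The actual realization is [eː], not [e].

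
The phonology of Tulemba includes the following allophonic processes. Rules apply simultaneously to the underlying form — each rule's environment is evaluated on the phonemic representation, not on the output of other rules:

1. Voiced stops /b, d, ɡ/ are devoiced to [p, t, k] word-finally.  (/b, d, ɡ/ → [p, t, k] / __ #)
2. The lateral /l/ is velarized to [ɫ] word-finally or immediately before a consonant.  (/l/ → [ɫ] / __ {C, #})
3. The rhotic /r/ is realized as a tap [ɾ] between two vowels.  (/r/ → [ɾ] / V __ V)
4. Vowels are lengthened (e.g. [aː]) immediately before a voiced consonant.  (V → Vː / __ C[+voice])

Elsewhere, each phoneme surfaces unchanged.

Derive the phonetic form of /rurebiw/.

[ruːɾeːbiːw]

/r/ (word-initial) fails the environment for rule 3, so it stays [r].
/u/ (between /r/ and /r/): before a voiced consonant, so rule 4 applies → [uː].
/r/ (between /u/ and /e/): between two vowels, so rule 3 applies → [ɾ].
/e/ meets the environment for rule 4 (before a voiced consonant) → [eː].
/b/ (between /e/ and /i/) is in the target of rule 1 but the environment (word-finally) is not met → [b].
/i/ (between /b/ and /w/) occurs before a voiced consonant → [iː] by rule 4.
/w/ stays [w].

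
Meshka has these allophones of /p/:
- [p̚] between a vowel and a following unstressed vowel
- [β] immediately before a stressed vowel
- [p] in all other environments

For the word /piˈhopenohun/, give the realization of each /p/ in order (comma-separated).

[p], [p̚]

Occurrence 1 (position 1): no conditioning environment matches → elsewhere allophone [p].
Occurrence 2 (position 5): between a vowel and a following unstressed vowel → [p̚].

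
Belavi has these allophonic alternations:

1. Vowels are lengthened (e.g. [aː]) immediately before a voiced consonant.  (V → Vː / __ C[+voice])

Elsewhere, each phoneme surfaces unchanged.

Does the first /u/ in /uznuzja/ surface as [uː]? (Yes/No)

Yes

Rule 1 applies to /u/ (word-initial: before a voiced consonant) → [uː].
The actual realization is [uː], which matches [uː].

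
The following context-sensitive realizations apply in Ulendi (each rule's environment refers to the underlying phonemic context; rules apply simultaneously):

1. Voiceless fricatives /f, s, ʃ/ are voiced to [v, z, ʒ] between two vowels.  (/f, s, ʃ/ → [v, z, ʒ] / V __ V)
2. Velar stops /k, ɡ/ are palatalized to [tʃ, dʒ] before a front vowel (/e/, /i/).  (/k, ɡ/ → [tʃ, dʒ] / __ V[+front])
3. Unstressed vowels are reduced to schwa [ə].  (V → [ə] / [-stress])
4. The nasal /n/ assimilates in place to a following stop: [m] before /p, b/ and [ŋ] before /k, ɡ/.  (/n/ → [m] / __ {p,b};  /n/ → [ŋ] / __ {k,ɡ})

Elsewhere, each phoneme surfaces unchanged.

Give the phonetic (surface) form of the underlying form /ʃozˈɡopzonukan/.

[ʃəzˈɡopzənəkən]

/ʃ/ — word-initial; rule 1 does not apply here → [ʃ].
Rule 3 applies to /o/ (between /ʃ/ and /z/: in an unstressed syllable) → [ə].
/z/ stays [z].
/ɡ/ — between /z/ and /o/; rule 2 does not apply here → [ɡ].
/o/ (between /ɡ/ and /p/) fails the environment for rule 3, so it stays [o].
/p/ (between /o/ and /z/) is unaffected → [p].
/z/ — not in any rule's target class → [z].
/o/ — between /z/ and /n/, in an unstressed syllable — surfaces as [ə] (rule 3).
/n/ (between /o/ and /u/): rule 4 targets it, but not before a labial or velar stop → unchanged [n].
/u/ meets the environment for rule 3 (in an unstressed syllable) → [ə].
/k/ (between /u/ and /a/) is in the target of rule 2 but the environment (before a front vowel) is not met → [k].
/a/ (between /k/ and /n/) occurs in an unstressed syllable → [ə] by rule 3.
/n/ — word-final; rule 4 does not apply here → [n].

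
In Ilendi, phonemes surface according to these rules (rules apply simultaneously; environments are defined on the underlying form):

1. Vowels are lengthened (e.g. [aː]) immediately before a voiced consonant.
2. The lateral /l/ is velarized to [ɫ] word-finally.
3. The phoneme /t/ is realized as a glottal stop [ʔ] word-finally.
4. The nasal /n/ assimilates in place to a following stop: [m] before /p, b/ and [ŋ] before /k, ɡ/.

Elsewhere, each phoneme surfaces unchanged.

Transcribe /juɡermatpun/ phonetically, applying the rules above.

/u/ (between /j/ and /ɡ/): before a voiced consonant, so rule 1 applies → [uː].
/e/ (between /ɡ/ and /r/): before a voiced consonant, so rule 1 applies → [eː].
/a/ (between /m/ and /t/): rule 1 targets it, but not before a voiced consonant → unchanged [a].
/t/ — between /a/ and /p/; rule 3 does not apply here → [t].
Rule 1 applies to /u/ (between /p/ and /n/: before a voiced consonant) → [uː].
/n/ (word-final) fails the environment for rule 4, so it stays [n].

[juːɡeːrmatpuːn]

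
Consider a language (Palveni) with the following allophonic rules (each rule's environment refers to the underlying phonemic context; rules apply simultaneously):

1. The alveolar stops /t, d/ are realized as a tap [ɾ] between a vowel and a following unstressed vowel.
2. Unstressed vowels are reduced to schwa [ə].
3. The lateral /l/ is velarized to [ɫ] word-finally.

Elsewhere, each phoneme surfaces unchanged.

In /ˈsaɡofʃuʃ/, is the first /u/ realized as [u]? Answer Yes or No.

/u/ meets the environment for rule 2 (in an unstressed syllable) → [ə].
The actual realization is [ə], not [u].

No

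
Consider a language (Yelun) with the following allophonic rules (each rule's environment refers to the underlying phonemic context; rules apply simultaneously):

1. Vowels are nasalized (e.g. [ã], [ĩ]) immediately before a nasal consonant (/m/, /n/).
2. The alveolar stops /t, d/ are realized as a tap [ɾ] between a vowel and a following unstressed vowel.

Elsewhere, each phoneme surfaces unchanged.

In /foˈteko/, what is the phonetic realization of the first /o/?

[o]

/o/ (between /f/ and /t/) fails the environment for rule 1, so it stays [o].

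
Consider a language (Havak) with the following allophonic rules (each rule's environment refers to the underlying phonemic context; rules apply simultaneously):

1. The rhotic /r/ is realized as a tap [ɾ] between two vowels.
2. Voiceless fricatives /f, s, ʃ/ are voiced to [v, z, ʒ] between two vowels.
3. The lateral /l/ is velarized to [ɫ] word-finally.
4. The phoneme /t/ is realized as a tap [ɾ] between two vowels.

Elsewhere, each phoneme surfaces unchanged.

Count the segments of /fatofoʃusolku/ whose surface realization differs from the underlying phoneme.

Segments that undergo a rule: /t/ → [ɾ] (rule 4); /f/ → [v] (rule 2); /ʃ/ → [ʒ] (rule 2); /s/ → [z] (rule 2).
All other segments surface unchanged.

4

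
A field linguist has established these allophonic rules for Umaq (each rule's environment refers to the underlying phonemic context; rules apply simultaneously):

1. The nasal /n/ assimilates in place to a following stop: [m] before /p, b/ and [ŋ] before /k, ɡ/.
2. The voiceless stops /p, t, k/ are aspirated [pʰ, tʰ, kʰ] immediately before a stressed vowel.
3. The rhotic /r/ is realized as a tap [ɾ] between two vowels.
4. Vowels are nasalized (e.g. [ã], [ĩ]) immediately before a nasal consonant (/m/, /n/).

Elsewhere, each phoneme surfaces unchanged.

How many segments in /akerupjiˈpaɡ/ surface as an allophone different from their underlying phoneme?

Segments that undergo a rule: /r/ → [ɾ] (rule 3); /p/ → [pʰ] (rule 2).
All other segments surface unchanged.

2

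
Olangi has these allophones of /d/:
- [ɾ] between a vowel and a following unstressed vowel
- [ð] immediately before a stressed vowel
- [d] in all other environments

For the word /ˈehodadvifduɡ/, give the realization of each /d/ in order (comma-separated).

[ɾ], [d], [d]

Occurrence 1 (position 4): between a vowel and a following unstressed vowel → [ɾ].
Occurrence 2 (position 6): no conditioning environment matches → elsewhere allophone [d].
Occurrence 3 (position 10): no conditioning environment matches → elsewhere allophone [d].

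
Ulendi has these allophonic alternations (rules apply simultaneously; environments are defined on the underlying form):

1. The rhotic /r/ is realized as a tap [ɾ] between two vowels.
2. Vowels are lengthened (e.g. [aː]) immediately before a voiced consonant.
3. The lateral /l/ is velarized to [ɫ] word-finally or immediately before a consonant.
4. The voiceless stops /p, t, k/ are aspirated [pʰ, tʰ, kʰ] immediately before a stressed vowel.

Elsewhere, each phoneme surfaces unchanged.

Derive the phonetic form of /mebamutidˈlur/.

[meːbaːmutiːdˈluːr]

/e/ (between /m/ and /b/) occurs before a voiced consonant → [eː] by rule 2.
Rule 2 applies to /a/ (between /b/ and /m/: before a voiced consonant) → [aː].
/u/ (between /m/ and /t/): rule 2 targets it, but not before a voiced consonant → unchanged [u].
/t/ (between /u/ and /i/): rule 4 targets it, but not immediately before a stressed vowel → unchanged [t].
Rule 2 applies to /i/ (between /t/ and /d/: before a voiced consonant) → [iː].
/l/ (between /d/ and /u/): rule 3 targets it, but not word-finally or immediately before a consonant → unchanged [l].
/u/ (between /l/ and /r/): before a voiced consonant, so rule 2 applies → [uː].
/r/ (word-final) is in the target of rule 1 but the environment (between two vowels) is not met → [r].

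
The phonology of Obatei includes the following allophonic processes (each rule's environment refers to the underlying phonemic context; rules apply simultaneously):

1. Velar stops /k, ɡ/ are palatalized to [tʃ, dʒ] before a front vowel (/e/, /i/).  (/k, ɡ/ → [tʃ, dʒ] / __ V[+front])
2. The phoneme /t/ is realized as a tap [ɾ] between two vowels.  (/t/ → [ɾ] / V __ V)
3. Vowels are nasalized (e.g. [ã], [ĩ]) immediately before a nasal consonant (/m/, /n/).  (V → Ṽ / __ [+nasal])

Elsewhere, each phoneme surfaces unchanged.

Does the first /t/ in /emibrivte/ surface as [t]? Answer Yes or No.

Yes

/t/ (between /v/ and /e/) fails the environment for rule 2, so it stays [t].
The actual realization is [t], which matches [t].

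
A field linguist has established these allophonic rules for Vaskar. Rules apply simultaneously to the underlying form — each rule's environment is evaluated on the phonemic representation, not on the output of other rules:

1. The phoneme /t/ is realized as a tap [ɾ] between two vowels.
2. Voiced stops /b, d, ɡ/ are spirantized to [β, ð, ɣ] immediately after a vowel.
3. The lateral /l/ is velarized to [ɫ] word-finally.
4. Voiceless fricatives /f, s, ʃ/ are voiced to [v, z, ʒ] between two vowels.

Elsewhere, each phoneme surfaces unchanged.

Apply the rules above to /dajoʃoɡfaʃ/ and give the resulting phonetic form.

[dajoʒoɣfaʃ]

/d/ (word-initial): rule 2 targets it, but not immediately after a vowel → unchanged [d].
/a/ (between /d/ and /j/): no rule targets it → [a].
/j/ stays [j].
/o/ — not in any rule's target class → [o].
/ʃ/ (between /o/ and /o/) occurs between two vowels → [ʒ] by rule 4.
/o/ — not in any rule's target class → [o].
/ɡ/ meets the environment for rule 2 (immediately after a vowel) → [ɣ].
/f/ (between /ɡ/ and /a/): rule 4 targets it, but not between two vowels → unchanged [f].
/a/ stays [a].
/ʃ/ (word-final): rule 4 targets it, but not between two vowels → unchanged [ʃ].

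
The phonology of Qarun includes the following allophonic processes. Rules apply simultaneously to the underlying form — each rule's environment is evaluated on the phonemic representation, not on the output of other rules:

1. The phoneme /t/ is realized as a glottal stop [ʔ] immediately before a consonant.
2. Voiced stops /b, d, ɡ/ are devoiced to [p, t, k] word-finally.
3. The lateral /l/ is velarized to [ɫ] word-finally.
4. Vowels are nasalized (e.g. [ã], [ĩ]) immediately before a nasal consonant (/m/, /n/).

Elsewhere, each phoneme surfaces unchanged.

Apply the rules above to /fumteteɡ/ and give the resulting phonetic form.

/f/ (word-initial): no rule targets it → [f].
/u/ (between /f/ and /m/): before a nasal consonant, so rule 4 applies → [ũ].
/m/ (between /u/ and /t/): no rule targets it → [m].
/t/ (between /m/ and /e/): rule 1 targets it, but not immediately before a consonant → unchanged [t].
/e/ (between /t/ and /t/): rule 4 targets it, but not before a nasal consonant → unchanged [e].
/t/ (between /e/ and /e/) is in the target of rule 1 but the environment (immediately before a consonant) is not met → [t].
/e/ (between /t/ and /ɡ/): rule 4 targets it, but not before a nasal consonant → unchanged [e].
/ɡ/ (word-final) occurs word-finally → [k] by rule 2.

[fũmtetek]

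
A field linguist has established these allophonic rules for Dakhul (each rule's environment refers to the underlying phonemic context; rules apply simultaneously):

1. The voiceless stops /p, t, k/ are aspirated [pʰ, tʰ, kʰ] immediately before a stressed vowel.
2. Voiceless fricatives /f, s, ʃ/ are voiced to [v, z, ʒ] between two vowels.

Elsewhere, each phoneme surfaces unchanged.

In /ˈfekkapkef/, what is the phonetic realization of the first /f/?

/f/ — word-initial; rule 2 does not apply here → [f].

[f]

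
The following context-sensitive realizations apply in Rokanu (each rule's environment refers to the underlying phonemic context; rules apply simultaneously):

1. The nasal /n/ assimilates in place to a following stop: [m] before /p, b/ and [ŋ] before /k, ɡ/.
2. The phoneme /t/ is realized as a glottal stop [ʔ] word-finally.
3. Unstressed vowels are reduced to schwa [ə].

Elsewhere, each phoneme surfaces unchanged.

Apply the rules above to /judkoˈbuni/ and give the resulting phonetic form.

[jədkəˈbunə]

/j/ (word-initial): no rule targets it → [j].
/u/ (between /j/ and /d/): in an unstressed syllable, so rule 3 applies → [ə].
/d/ (between /u/ and /k/) is unaffected → [d].
/k/ (between /d/ and /o/) is unaffected → [k].
/o/ meets the environment for rule 3 (in an unstressed syllable) → [ə].
/b/ (between /o/ and /u/): no rule targets it → [b].
/u/ (between /b/ and /n/) fails the environment for rule 3, so it stays [u].
/n/ (between /u/ and /i/): rule 1 targets it, but not before a labial or velar stop → unchanged [n].
Rule 3 applies to /i/ (word-final: in an unstressed syllable) → [ə].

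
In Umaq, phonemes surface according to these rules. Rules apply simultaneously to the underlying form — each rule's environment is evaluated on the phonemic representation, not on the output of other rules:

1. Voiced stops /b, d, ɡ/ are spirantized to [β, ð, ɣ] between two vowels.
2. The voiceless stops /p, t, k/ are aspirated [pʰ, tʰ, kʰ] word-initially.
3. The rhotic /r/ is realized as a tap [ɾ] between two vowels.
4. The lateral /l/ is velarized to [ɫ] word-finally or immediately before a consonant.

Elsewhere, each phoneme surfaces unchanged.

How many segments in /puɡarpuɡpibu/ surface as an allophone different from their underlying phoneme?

Segments that undergo a rule: /p/ → [pʰ] (rule 2); /ɡ/ → [ɣ] (rule 1); /b/ → [β] (rule 1).
All other segments surface unchanged.

3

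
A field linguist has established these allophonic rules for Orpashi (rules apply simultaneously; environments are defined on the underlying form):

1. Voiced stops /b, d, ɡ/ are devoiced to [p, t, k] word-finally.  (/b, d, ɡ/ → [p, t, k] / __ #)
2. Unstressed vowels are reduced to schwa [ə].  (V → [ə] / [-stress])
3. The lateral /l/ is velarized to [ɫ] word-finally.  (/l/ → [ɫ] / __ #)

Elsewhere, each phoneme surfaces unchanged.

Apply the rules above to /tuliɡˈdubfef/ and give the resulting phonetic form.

[tələɡˈdubfəf]

/t/ (word-initial) is unaffected → [t].
/u/ — between /t/ and /l/, in an unstressed syllable — surfaces as [ə] (rule 2).
/l/ (between /u/ and /i/): rule 3 targets it, but not word-finally → unchanged [l].
/i/ (between /l/ and /ɡ/) occurs in an unstressed syllable → [ə] by rule 2.
/ɡ/ (between /i/ and /d/): rule 1 targets it, but not word-finally → unchanged [ɡ].
/d/ (between /ɡ/ and /u/): rule 1 targets it, but not word-finally → unchanged [d].
/u/ (between /d/ and /b/) is in the target of rule 2 but the environment (in an unstressed syllable) is not met → [u].
/b/ — between /u/ and /f/; rule 1 does not apply here → [b].
/f/ — not in any rule's target class → [f].
/e/ — between /f/ and /f/, in an unstressed syllable — surfaces as [ə] (rule 2).
/f/ (word-final) is unaffected → [f].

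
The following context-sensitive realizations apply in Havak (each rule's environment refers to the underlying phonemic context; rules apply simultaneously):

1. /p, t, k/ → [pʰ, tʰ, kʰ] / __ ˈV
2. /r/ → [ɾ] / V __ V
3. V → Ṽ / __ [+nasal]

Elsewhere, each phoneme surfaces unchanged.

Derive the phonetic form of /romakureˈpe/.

/r/ (word-initial) fails the environment for rule 2, so it stays [r].
/o/ (between /r/ and /m/): before a nasal consonant, so rule 3 applies → [õ].
/m/ (between /o/ and /a/) is unaffected → [m].
/a/ (between /m/ and /k/) fails the environment for rule 3, so it stays [a].
/k/ (between /a/ and /u/): rule 1 targets it, but not immediately before a stressed vowel → unchanged [k].
/u/ (between /k/ and /r/) is in the target of rule 3 but the environment (before a nasal consonant) is not met → [u].
Rule 2 applies to /r/ (between /u/ and /e/: between two vowels) → [ɾ].
/e/ (between /r/ and /p/) fails the environment for rule 3, so it stays [e].
/p/ — between /e/ and /e/, immediately before a stressed vowel — surfaces as [pʰ] (rule 1).
/e/ (word-final) fails the environment for rule 3, so it stays [e].

[rõmakuɾeˈpʰe]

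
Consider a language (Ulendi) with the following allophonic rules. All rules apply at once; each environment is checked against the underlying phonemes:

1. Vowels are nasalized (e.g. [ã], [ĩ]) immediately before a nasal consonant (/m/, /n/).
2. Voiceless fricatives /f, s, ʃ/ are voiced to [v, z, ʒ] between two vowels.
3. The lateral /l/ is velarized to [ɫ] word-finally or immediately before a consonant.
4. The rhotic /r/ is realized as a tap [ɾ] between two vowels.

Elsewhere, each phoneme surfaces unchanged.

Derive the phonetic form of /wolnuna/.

/w/ (word-initial): no rule targets it → [w].
/o/ (between /w/ and /l/) is in the target of rule 1 but the environment (before a nasal consonant) is not met → [o].
/l/ (between /o/ and /n/): word-finally or immediately before a consonant, so rule 3 applies → [ɫ].
/n/ stays [n].
/u/ (between /n/ and /n/) occurs before a nasal consonant → [ũ] by rule 1.
/n/ (between /u/ and /a/): no rule targets it → [n].
/a/ (word-final) fails the environment for rule 1, so it stays [a].

[woɫnũna]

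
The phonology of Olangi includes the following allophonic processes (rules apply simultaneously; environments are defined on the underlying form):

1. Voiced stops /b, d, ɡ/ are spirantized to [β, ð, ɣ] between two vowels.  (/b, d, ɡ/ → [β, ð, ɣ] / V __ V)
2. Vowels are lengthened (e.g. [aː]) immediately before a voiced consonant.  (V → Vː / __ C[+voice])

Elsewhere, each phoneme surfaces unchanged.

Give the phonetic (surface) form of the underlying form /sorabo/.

[soːraːβo]

/s/ (word-initial) is unaffected → [s].
/o/ — between /s/ and /r/, before a voiced consonant — surfaces as [oː] (rule 2).
/r/ (between /o/ and /a/): no rule targets it → [r].
/a/ (between /r/ and /b/): before a voiced consonant, so rule 2 applies → [aː].
/b/ — between /a/ and /o/, between two vowels — surfaces as [β] (rule 1).
/o/ (word-final) is in the target of rule 2 but the environment (before a voiced consonant) is not met → [o].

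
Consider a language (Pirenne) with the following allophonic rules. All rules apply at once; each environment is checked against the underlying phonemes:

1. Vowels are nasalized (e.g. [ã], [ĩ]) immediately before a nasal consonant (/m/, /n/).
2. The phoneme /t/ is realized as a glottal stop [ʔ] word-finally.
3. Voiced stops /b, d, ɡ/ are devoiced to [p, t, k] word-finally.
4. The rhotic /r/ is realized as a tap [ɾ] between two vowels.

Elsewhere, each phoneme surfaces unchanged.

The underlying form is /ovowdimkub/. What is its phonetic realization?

[ovowdĩmkup]

/o/ — word-initial; rule 1 does not apply here → [o].
/v/ (between /o/ and /o/): no rule targets it → [v].
/o/ (between /v/ and /w/) is in the target of rule 1 but the environment (before a nasal consonant) is not met → [o].
/w/ (between /o/ and /d/) is unaffected → [w].
/d/ (between /w/ and /i/) fails the environment for rule 3, so it stays [d].
/i/ — between /d/ and /m/, before a nasal consonant — surfaces as [ĩ] (rule 1).
/m/ (between /i/ and /k/): no rule targets it → [m].
/k/ (between /m/ and /u/): no rule targets it → [k].
/u/ — between /k/ and /b/; rule 1 does not apply here → [u].
/b/ meets the environment for rule 3 (word-finally) → [p].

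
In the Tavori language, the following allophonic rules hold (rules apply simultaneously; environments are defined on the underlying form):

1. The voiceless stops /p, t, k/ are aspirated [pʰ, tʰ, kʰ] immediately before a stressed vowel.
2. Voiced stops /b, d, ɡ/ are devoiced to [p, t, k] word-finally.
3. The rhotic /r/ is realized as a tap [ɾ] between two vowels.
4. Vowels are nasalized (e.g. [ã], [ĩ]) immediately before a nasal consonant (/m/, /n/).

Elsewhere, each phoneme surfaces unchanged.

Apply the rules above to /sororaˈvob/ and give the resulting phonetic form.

[soɾoɾaˈvop]

/s/ (word-initial) is unaffected → [s].
/o/ (between /s/ and /r/): rule 4 targets it, but not before a nasal consonant → unchanged [o].
/r/ meets the environment for rule 3 (between two vowels) → [ɾ].
/o/ (between /r/ and /r/): rule 4 targets it, but not before a nasal consonant → unchanged [o].
/r/ meets the environment for rule 3 (between two vowels) → [ɾ].
/a/ — between /r/ and /v/; rule 4 does not apply here → [a].
/v/ (between /a/ and /o/): no rule targets it → [v].
/o/ — between /v/ and /b/; rule 4 does not apply here → [o].
/b/ (word-final) occurs word-finally → [p] by rule 2.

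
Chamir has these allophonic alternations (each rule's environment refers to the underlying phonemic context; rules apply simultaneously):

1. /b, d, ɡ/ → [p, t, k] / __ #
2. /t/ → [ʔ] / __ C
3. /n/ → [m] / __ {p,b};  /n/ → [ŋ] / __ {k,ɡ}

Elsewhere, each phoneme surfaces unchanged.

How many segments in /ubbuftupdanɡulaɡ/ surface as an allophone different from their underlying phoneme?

2

Segments that undergo a rule: /n/ → [ŋ] (rule 3); /ɡ/ → [k] (rule 1).
All other segments surface unchanged.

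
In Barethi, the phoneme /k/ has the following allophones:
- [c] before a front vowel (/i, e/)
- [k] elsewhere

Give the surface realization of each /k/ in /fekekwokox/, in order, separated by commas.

[c], [k], [k]

Occurrence 1 (position 3): before a front vowel → [c].
Occurrence 2 (position 5): no conditioning environment matches → elsewhere allophone [k].
Occurrence 3 (position 8): no conditioning environment matches → elsewhere allophone [k].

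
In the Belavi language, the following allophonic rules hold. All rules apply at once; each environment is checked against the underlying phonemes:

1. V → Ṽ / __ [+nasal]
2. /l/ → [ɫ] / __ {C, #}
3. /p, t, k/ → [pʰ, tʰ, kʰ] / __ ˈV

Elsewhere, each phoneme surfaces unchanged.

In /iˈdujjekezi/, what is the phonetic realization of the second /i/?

[i]

/i/ (word-final) is in the target of rule 1 but the environment (before a nasal consonant) is not met → [i].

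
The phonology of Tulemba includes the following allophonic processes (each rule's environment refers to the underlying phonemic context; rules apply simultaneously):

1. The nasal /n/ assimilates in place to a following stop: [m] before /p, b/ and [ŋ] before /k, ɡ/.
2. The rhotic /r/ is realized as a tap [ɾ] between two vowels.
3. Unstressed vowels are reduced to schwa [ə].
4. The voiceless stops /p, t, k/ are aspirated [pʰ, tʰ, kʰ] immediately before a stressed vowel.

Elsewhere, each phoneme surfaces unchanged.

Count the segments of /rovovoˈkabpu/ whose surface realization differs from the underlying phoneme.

Segments that undergo a rule: /o/ → [ə] (rule 3); /o/ → [ə] (rule 3); /o/ → [ə] (rule 3); /k/ → [kʰ] (rule 4); /u/ → [ə] (rule 3).
All other segments surface unchanged.

5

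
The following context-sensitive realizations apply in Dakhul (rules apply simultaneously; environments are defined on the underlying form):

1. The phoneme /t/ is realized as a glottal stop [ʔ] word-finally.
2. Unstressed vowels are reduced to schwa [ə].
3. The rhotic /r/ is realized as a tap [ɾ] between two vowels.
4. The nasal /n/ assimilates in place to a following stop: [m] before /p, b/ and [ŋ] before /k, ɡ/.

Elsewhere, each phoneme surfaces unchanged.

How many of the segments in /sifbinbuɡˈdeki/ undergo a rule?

Segments that undergo a rule: /i/ → [ə] (rule 2); /i/ → [ə] (rule 2); /n/ → [m] (rule 4); /u/ → [ə] (rule 2); /i/ → [ə] (rule 2).
All other segments surface unchanged.

5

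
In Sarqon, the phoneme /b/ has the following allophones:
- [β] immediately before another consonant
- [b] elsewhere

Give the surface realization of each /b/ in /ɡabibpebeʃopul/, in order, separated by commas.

Occurrence 1 (position 3): no conditioning environment matches → elsewhere allophone [b].
Occurrence 2 (position 5): immediately before another consonant → [β].
Occurrence 3 (position 8): no conditioning environment matches → elsewhere allophone [b].

[b], [β], [b]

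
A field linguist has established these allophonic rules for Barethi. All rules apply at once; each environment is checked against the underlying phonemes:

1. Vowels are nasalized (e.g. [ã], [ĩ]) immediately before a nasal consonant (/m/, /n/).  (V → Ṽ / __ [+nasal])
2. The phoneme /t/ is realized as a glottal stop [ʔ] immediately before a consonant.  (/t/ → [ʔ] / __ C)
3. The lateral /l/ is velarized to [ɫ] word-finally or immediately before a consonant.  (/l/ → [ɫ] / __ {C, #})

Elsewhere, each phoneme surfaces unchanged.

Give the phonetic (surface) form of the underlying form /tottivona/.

/t/ (word-initial): rule 2 targets it, but not immediately before a consonant → unchanged [t].
/o/ (between /t/ and /t/) is in the target of rule 1 but the environment (before a nasal consonant) is not met → [o].
/t/ — between /o/ and /t/, immediately before a consonant — surfaces as [ʔ] (rule 2).
/t/ (between /t/ and /i/) is in the target of rule 2 but the environment (immediately before a consonant) is not met → [t].
/i/ — between /t/ and /v/; rule 1 does not apply here → [i].
/o/ — between /v/ and /n/, before a nasal consonant — surfaces as [õ] (rule 1).
/a/ (word-final) is in the target of rule 1 but the environment (before a nasal consonant) is not met → [a].

[toʔtivõna]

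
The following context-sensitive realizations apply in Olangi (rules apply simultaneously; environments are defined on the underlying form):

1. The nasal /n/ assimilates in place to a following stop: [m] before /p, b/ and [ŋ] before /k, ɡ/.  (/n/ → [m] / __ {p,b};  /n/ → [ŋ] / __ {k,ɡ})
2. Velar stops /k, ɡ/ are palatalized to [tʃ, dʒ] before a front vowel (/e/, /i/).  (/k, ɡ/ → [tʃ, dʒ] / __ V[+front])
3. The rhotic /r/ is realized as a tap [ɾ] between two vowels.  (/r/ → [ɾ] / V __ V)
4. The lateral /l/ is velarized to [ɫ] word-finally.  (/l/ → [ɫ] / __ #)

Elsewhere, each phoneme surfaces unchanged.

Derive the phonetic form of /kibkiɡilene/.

/k/ — word-initial, before a front vowel — surfaces as [tʃ] (rule 2).
/i/ stays [i].
/b/ stays [b].
/k/ (between /b/ and /i/): before a front vowel, so rule 2 applies → [tʃ].
/i/ (between /k/ and /ɡ/): no rule targets it → [i].
Rule 2 applies to /ɡ/ (between /i/ and /i/: before a front vowel) → [dʒ].
/i/ stays [i].
/l/ (between /i/ and /e/): rule 4 targets it, but not word-finally → unchanged [l].
/e/ stays [e].
/n/ (between /e/ and /e/): rule 1 targets it, but not before a labial or velar stop → unchanged [n].
/e/ (word-final) is unaffected → [e].

[tʃibtʃidʒilene]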